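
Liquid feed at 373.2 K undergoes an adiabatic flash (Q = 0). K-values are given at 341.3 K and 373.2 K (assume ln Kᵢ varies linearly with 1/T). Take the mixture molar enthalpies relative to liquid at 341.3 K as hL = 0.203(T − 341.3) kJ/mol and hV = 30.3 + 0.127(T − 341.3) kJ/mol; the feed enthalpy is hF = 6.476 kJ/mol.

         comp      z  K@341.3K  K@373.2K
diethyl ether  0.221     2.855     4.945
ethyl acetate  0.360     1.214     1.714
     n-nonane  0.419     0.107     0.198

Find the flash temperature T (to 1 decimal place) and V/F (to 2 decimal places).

T = 346.4 K, V/F = 0.18

Adiabatic flash: solve Rachford–Rice at each trial T, then check hF = ψ·hV(T) + (1−ψ)·hL(T).
  T = 341.3 K: K = (2.855, 1.214, 0.107), RR gives ψ = 0.111, H_out = 3.359 kJ/mol
  T = 373.2 K: K = (4.945, 1.714, 0.198), RR gives ψ = 0.436, H_out = 18.625 kJ/mol
  T = 357.2 K: K = (3.800, 1.453, 0.147), RR gives ψ = 0.300, H_out = 11.952 kJ/mol
  T = 349.2 K: K = (3.302, 1.330, 0.126), RR gives ψ = 0.215, H_out = 7.996 kJ/mol
  T = 345.2 K: K = (3.070, 1.271, 0.116), RR gives ψ = 0.166, H_out = 5.762 kJ/mol
  T = 347.2 K: K = (3.184, 1.300, 0.121), RR gives ψ = 0.191, H_out = 6.905 kJ/mol
Linear interpolation between T = 345.2 (H_out = 5.762) and T = 347.2 (H_out = 6.905) on hF = 6.476 gives T ≈ 346.4 K, at which ψ = 0.18.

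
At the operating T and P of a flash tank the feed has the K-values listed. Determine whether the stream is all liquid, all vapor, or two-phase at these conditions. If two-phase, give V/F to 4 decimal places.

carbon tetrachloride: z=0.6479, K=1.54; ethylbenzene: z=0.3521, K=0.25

ΣzᵢKᵢ = 1.0858; Σzᵢ/Kᵢ = 1.8291.
Both exceed 1, so a two-phase solution exists.
Binary case is linear: z₁(K₁−1)(1+ψ(K₂−1)) + z₂(K₂−1)(1+ψ(K₁−1)) = 0
⇒ ψ = [z₁(K₁−1)+z₂(K₂−1)] / [−(K₁−1)(K₂−1)] = 0.08579/0.40500 = 0.2118

two-phase, V/F = 0.2118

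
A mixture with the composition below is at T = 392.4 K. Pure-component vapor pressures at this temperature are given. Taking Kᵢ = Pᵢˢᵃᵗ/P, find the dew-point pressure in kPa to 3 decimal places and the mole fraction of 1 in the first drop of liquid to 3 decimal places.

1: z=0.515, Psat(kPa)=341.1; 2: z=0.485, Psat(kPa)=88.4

At the dew point ψ → 1, so Σzᵢ/Kᵢ = 1 with Kᵢ = Pᵢˢᵃᵗ/P ⇒ 1/P = Σzᵢ/Pᵢˢᵃᵗ.
1/P = 0.515/341.1 + 0.485/88.4 = 0.006996 ⇒ P = 142.934 kPa
xᵢ = zᵢP/Pᵢˢᵃᵗ ⇒ x_1 = 0.515·142.934/341.1 = 0.216

Pdew = 142.934 kPa, x_1 = 0.216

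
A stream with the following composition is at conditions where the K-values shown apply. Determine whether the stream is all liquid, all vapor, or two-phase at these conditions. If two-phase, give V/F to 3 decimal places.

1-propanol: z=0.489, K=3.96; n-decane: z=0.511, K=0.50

ΣzᵢKᵢ = 2.192; Σzᵢ/Kᵢ = 1.145.
Both exceed 1, so a two-phase solution exists.
Rachford–Rice: g(ψ) = Σ zᵢ(Kᵢ−1)/(1+ψ(Kᵢ−1)) = 0.
Binary case is linear: z₁(K₁−1)(1+ψ(K₂−1)) + z₂(K₂−1)(1+ψ(K₁−1)) = 0
⇒ ψ = [z₁(K₁−1)+z₂(K₂−1)] / [−(K₁−1)(K₂−1)] = 1.1919/1.4800 = 0.805

two-phase, V/F = 0.805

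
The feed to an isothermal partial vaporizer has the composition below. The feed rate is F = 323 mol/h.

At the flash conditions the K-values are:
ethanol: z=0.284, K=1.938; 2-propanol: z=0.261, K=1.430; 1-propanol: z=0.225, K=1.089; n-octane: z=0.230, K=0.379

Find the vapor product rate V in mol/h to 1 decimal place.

V = 236.6 mol/h

Material balance + equilibrium reduce to Σ zᵢ(Kᵢ−1)/(1+V/F(Kᵢ−1)) = 0.
Feasibility: ΣzᵢKᵢ = 1.256, Σzᵢ/Kᵢ = 1.143 — both > 1, two phases present.
Iterate (Newton) starting at V/F = 0.5:
  V/F = 0.500: g = 0.0857, g' = -0.337 → V/F = 0.755
  V/F = 0.755: g = -0.0093, g' = -0.429 → V/F = 0.733
Converged at V/F = 0.733.
Then V = V/F·F = 0.7326·323 = 236.6 mol/h and L = F − V = 86.4 mol/h.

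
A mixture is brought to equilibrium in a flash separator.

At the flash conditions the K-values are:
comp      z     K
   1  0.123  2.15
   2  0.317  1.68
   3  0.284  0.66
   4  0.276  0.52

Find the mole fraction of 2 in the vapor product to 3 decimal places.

Rachford–Rice: g(ψ) = Σ zᵢ(Kᵢ−1)/(1+ψ(Kᵢ−1)) = 0.
Check two-phase: ΣzᵢKᵢ = 1.128 > 1 and Σzᵢ/Kᵢ = 1.207 > 1, so g(0) = 0.128 > 0 and g(1) = -0.207 < 0.
Newton iteration, ψ⁰ = 0.43:
  ψ = 0.430: g = -0.0186, g' = -0.307 → ψ = 0.369
  ψ = 0.369: g = 0.0001, g' = -0.311 → ψ = 0.370
Converged at ψ = 0.370.
Compositions from xᵢ = zᵢ/(1+ψ(Kᵢ−1)), yᵢ = Kᵢxᵢ:
  1: x = 0.086, y = 0.186
  2: x = 0.253, y = 0.426
  3: x = 0.325, y = 0.214
  4: x = 0.336, y = 0.174

y_2 = 0.426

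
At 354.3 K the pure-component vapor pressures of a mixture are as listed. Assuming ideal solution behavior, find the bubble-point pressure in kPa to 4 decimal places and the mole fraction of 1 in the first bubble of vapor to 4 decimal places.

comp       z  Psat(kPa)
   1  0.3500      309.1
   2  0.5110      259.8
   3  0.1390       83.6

At the bubble point ψ → 0, so ΣzᵢKᵢ = 1 with Kᵢ = Pᵢˢᵃᵗ/P ⇒ P = ΣzᵢPᵢˢᵃᵗ.
P = 0.3500·309.1 + 0.5110·259.8 + 0.1390·83.6 = 252.5632 kPa
yᵢ = zᵢPᵢˢᵃᵗ/P ⇒ y_1 = 0.3500·309.1/252.5632 = 0.4283

Pbub = 252.5632 kPa, y_1 = 0.4283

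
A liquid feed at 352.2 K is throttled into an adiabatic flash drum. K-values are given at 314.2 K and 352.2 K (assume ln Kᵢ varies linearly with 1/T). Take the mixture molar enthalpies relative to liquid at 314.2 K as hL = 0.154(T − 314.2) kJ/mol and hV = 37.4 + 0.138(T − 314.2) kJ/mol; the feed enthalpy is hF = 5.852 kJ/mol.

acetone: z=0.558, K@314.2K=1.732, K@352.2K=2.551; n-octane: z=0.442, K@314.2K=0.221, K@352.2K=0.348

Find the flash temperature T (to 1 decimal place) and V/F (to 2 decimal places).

Adiabatic flash: solve Rachford–Rice at each trial T, then check hF = ψ·hV(T) + (1−ψ)·hL(T).
  T = 314.2 K: K = (1.732, 0.221), RR gives ψ = 0.112, H_out = 4.207 kJ/mol
  T = 352.2 K: K = (2.551, 0.348), RR gives ψ = 0.571, H_out = 26.855 kJ/mol
  T = 333.2 K: K = (2.125, 0.281), RR gives ψ = 0.383, H_out = 17.142 kJ/mol
  T = 323.7 K: K = (1.924, 0.250), RR gives ψ = 0.266, H_out = 11.367 kJ/mol
  T = 318.9 K: K = (1.826, 0.235), RR gives ψ = 0.194, H_out = 7.983 kJ/mol
  T = 316.5 K: K = (1.778, 0.228), RR gives ψ = 0.154, H_out = 6.122 kJ/mol
Linear interpolation between T = 314.2 (H_out = 4.207) and T = 316.5 (H_out = 6.122) on hF = 5.852 gives T ≈ 316.2 K, at which ψ = 0.15.

T = 316.2 K, V/F = 0.15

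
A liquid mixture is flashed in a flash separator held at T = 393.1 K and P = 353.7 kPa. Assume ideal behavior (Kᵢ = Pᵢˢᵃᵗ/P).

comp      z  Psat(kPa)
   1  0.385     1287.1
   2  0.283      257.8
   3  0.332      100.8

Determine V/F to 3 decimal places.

V/F = 0.479

Raoult's law: Kᵢ = Pᵢˢᵃᵗ/P = Pᵢˢᵃᵗ/353.7.
  K_1 = 1287.1/353.7 = 3.63896, K_2 = 257.8/353.7 = 0.72887, K_3 = 100.8/353.7 = 0.28499
Rachford–Rice: g(V/F) = Σ zᵢ(Kᵢ−1)/(1+V/F(Kᵢ−1)) = 0.
g(0) = ΣzᵢKᵢ − 1 = 0.702 and g(1) = 1 − Σzᵢ/Kᵢ = -0.659, so a root lies in (0, 1).
Newton iteration, V/F⁰ = 0.5:
  V/F = 0.500: g = -0.0202, g' = -0.937 → V/F = 0.478
  V/F = 0.478: g = 0.0001, g' = -0.943 → V/F = 0.479
Converged at V/F = 0.479.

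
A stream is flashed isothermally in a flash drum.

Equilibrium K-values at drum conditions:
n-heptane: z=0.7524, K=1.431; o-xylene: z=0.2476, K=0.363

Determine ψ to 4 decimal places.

ψ = 0.6067

Material balance + equilibrium reduce to Σ zᵢ(Kᵢ−1)/(1+ψ(Kᵢ−1)) = 0.
g(0) = ΣzᵢKᵢ − 1 = 0.1666 and g(1) = 1 − Σzᵢ/Kᵢ = -0.2079, so a root lies in (0, 1).
Newton–Raphson from ψ = 0.5:
  ψ = 0.5000: g = 0.03536, g' = -0.3109 → ψ = 0.6137
  ψ = 0.6137: g = -0.00251, g' = -0.3582 → ψ = 0.6067
Converged at ψ = 0.6067.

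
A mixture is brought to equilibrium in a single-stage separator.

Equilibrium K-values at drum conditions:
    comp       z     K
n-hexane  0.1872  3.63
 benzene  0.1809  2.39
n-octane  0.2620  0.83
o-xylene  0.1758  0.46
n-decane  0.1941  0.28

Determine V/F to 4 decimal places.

Newton iteration, V/F⁰ = 0.46:
  V/F = 0.4600: g = -0.00741, g' = -0.7198 → V/F = 0.4497
Converged at V/F = 0.4497.

V/F = 0.4497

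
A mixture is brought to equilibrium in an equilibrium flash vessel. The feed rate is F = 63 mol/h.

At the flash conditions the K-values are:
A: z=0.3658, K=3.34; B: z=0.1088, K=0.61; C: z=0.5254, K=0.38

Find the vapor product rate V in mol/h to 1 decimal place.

V = 22.4 mol/h

Newton iteration, V/F⁰ = 0.68:
  V/F = 0.6800: g = -0.29060, g' = -0.9327 → V/F = 0.3684
  V/F = 0.3684: g = -0.01206, g' = -0.9395 → V/F = 0.3556
  V/F = 0.3556: g = 0.00008, g' = -0.9514 → V/F = 0.3557
Converged at V/F = 0.3557.
Then V = V/F·F = 0.3557·63 = 22.4 mol/h and L = F − V = 40.6 mol/h.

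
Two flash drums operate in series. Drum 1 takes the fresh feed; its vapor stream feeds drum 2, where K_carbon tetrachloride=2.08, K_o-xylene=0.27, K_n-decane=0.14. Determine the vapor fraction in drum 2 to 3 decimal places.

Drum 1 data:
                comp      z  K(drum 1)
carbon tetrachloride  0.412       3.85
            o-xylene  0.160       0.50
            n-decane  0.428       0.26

V/F (drum 2) = 0.672

Drum 1:
Rachford–Rice: g(ψ₁) = Σ zᵢ(Kᵢ−1)/(1+ψ₁(Kᵢ−1)) = 0.
g(0) = ΣzᵢKᵢ − 1 = 0.777 and g(1) = 1 − Σzᵢ/Kᵢ = -1.073, so a root lies in (0, 1).
Newton–Raphson from ψ₁ = 0.5:
  ψ₁ = 0.500: g = -0.1252, g' = -1.231 → ψ₁ = 0.398
  ψ₁ = 0.398: g = 0.0010, g' = -1.268 → ψ₁ = 0.399
Converged at ψ₁ = 0.399.
Drum-1 compositions:
  carbon tetrachloride: x = 0.193, y = 0.742
  o-xylene: x = 0.200, y = 0.100
  n-decane: x = 0.607, y = 0.158
Drum-2 feed = drum-1 vapor: z₂ = (0.7421, 0.0999, 0.1579).
Drum 2:
Material balance + equilibrium reduce to Σ zᵢ(Kᵢ−1)/(1+ψ₂(Kᵢ−1)) = 0.
g(0) = ΣzᵢKᵢ − 1 = 0.593 and g(1) = 1 − Σzᵢ/Kᵢ = -0.855, so a root lies in (0, 1).
Iterate (Newton) starting at ψ₂ = 0.7:
  ψ₂ = 0.700: g = -0.0340, g' = -1.241 → ψ₂ = 0.673
  ψ₂ = 0.673: g = -0.0012, g' = -1.153 → ψ₂ = 0.672
Converged at ψ₂ = 0.672.
  carbon tetrachloride: x = 0.430, y = 0.895
  o-xylene: x = 0.196, y = 0.053
  n-decane: x = 0.374, y = 0.052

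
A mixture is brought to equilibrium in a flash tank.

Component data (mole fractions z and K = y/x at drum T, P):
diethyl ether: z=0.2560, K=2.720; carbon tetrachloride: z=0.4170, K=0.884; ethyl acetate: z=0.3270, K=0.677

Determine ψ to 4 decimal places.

ψ = 0.7496

Newton–Raphson from ψ = 0.5:
  ψ = 0.5000: g = 0.05942, g' = -0.2738 → ψ = 0.7170
  ψ = 0.7170: g = 0.00694, g' = -0.2163 → ψ = 0.7491
  ψ = 0.7491: g = 0.00009, g' = -0.2107 → ψ = 0.7496
Converged at ψ = 0.7496.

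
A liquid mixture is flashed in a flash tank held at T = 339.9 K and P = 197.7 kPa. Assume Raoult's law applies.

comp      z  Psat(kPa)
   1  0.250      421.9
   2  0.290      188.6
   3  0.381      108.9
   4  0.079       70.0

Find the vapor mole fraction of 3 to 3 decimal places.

y_3 = 0.222

Raoult's law: Kᵢ = Pᵢˢᵃᵗ/P = Pᵢˢᵃᵗ/197.7.
  K_1 = 421.9/197.7 = 2.13404, K_2 = 188.6/197.7 = 0.95397, K_3 = 108.9/197.7 = 0.55083, K_4 = 70.0/197.7 = 0.35407
Newton–Raphson from V/F = 0.54:
  V/F = 0.540: g = -0.1421, g' = -0.336 → V/F = 0.117
  V/F = 0.117: g = 0.0011, g' = -0.375 → V/F = 0.120
Converged at V/F = 0.120.
Compositions from xᵢ = zᵢ/(1+V/F(Kᵢ−1)), yᵢ = Kᵢxᵢ:
  1: x = 0.220, y = 0.470
  2: x = 0.292, y = 0.278
  3: x = 0.403, y = 0.222
  4: x = 0.086, y = 0.030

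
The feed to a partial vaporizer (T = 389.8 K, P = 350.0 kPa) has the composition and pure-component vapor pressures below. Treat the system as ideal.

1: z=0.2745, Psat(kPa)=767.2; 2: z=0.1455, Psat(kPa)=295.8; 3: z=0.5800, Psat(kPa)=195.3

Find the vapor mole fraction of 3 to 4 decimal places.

y_3 = 0.3391

Raoult's law: Kᵢ = Pᵢˢᵃᵗ/P = Pᵢˢᵃᵗ/350.0.
  K_1 = 767.2/350.0 = 2.192000, K_2 = 295.8/350.0 = 0.845143, K_3 = 195.3/350.0 = 0.558000
Let ψ = V/F and solve Σ zᵢ(Kᵢ−1)/(1+ψ(Kᵢ−1)) = 0.
Check two-phase: ΣzᵢKᵢ = 1.0483 > 1 and Σzᵢ/Kᵢ = 1.3368 > 1, so g(0) = 0.0483 > 0 and g(1) = -0.3368 < 0.
Iterate (Newton) starting at ψ = 0.5:
  ψ = 0.5000: g = -0.14850, g' = -0.3439 → ψ = 0.0683
  ψ = 0.0683: g = 0.01548, g' = -0.4576 → ψ = 0.1021
  ψ = 0.1021: g = 0.00034, g' = -0.4379 → ψ = 0.1029
Converged at ψ = 0.1029.
Compositions from xᵢ = zᵢ/(1+ψ(Kᵢ−1)), yᵢ = Kᵢxᵢ:
  1: x = 0.2445, y = 0.5360
  2: x = 0.1479, y = 0.1250
  3: x = 0.6076, y = 0.3391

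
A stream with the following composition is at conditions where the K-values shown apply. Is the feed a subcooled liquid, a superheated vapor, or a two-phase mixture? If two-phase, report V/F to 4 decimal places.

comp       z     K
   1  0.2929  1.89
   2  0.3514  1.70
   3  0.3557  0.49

two-phase, V/F = 0.8085

ΣzᵢKᵢ = 1.3253; Σzᵢ/Kᵢ = 1.0876.
Both exceed 1, so a two-phase solution exists.
Let ψ = V/F and solve Σ zᵢ(Kᵢ−1)/(1+ψ(Kᵢ−1)) = 0.
Newton–Raphson from ψ = 0.38:
  ψ = 0.3800: g = 0.16408, g' = -0.3793 → ψ = 0.8126
  ψ = 0.8126: g = -0.00171, g' = -0.4179 → ψ = 0.8085
Converged at ψ = 0.8085.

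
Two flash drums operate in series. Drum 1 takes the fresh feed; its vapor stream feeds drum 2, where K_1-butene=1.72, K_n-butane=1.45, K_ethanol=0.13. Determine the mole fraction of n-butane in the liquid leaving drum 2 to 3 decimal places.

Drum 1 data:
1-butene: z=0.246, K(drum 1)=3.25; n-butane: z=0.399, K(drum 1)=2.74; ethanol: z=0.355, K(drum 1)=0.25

x_n-butane (drum 2) = 0.394

Drum 1:
Material balance + equilibrium reduce to Σ zᵢ(Kᵢ−1)/(1+ψ₁(Kᵢ−1)) = 0.
g(0) = ΣzᵢKᵢ − 1 = 0.982 and g(1) = 1 − Σzᵢ/Kᵢ = -0.641, so a root lies in (0, 1).
Newton–Raphson from ψ₁ = 0.42:
  ψ₁ = 0.420: g = 0.2970, g' = -1.158 → ψ₁ = 0.676
  ψ₁ = 0.676: g = -0.0021, g' = -1.273 → ψ₁ = 0.675
Converged at ψ₁ = 0.675.
Drum-1 compositions:
  1-butene: x = 0.098, y = 0.317
  n-butane: x = 0.184, y = 0.503
  ethanol: x = 0.719, y = 0.180
Drum-2 feed = drum-1 vapor: z₂ = (0.3175, 0.5028, 0.1797).
Drum 2:
Rachford–Rice: g(ψ₂) = Σ zᵢ(Kᵢ−1)/(1+ψ₂(Kᵢ−1)) = 0.
Check two-phase: ΣzᵢKᵢ = 1.299 > 1 and Σzᵢ/Kᵢ = 1.914 > 1, so g(0) = 0.299 > 0 and g(1) = -0.914 < 0.
Iterate (Newton) starting at ψ₂ = 0.53:
  ψ₂ = 0.530: g = 0.0580, g' = -0.621 → ψ₂ = 0.623
  ψ₂ = 0.623: g = -0.0072, g' = -0.790 → ψ₂ = 0.614
Converged at ψ₂ = 0.614.
  1-butene: x = 0.220, y = 0.379
  n-butane: x = 0.394, y = 0.571
  ethanol: x = 0.386, y = 0.050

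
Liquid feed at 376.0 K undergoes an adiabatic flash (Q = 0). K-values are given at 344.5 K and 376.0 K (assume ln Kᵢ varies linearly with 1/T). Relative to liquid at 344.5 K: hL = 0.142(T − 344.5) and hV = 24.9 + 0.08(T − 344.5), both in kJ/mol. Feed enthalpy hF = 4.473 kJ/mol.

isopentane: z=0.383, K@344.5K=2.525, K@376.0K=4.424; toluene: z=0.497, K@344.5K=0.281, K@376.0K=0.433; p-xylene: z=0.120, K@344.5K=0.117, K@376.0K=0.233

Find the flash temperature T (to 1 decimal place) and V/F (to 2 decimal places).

T = 348.2 K, V/F = 0.16

Adiabatic flash: solve Rachford–Rice at each trial T, then check hF = ψ·hV(T) + (1−ψ)·hL(T).
  T = 344.5 K: K = (2.525, 0.281, 0.117), RR gives ψ = 0.105, H_out = 2.618 kJ/mol
  T = 376.0 K: K = (4.424, 0.433, 0.233), RR gives ψ = 0.448, H_out = 14.744 kJ/mol
  T = 360.2 K: K = (3.380, 0.352, 0.167), RR gives ψ = 0.299, H_out = 9.385 kJ/mol
  T = 352.4 K: K = (2.934, 0.315, 0.141), RR gives ψ = 0.213, H_out = 6.323 kJ/mol
  T = 348.4 K: K = (2.721, 0.298, 0.128), RR gives ψ = 0.162, H_out = 4.546 kJ/mol
  T = 346.4 K: K = (2.619, 0.289, 0.122), RR gives ψ = 0.134, H_out = 3.585 kJ/mol
Linear interpolation between T = 346.4 (H_out = 3.585) and T = 348.4 (H_out = 4.546) on hF = 4.473 gives T ≈ 348.2 K, at which ψ = 0.16.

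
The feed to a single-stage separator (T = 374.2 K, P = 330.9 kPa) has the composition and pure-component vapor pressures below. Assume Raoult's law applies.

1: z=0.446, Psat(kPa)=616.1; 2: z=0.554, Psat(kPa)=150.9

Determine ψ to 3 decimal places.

Raoult's law: Kᵢ = Pᵢˢᵃᵗ/P = Pᵢˢᵃᵗ/330.9.
  K_1 = 616.1/330.9 = 1.86189, K_2 = 150.9/330.9 = 0.45603
Material balance + equilibrium reduce to Σ zᵢ(Kᵢ−1)/(1+ψ(Kᵢ−1)) = 0.
Check two-phase: ΣzᵢKᵢ = 1.083 > 1 and Σzᵢ/Kᵢ = 1.454 > 1, so g(0) = 0.083 > 0 and g(1) = -0.454 < 0.
Binary case is linear: z₁(K₁−1)(1+ψ(K₂−1)) + z₂(K₂−1)(1+ψ(K₁−1)) = 0
⇒ ψ = [z₁(K₁−1)+z₂(K₂−1)] / [−(K₁−1)(K₂−1)] = 0.0830/0.4688 = 0.177

ψ = 0.177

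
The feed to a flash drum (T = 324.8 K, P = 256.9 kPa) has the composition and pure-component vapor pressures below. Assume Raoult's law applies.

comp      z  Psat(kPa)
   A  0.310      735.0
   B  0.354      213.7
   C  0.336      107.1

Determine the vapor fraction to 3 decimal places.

ψ = 0.421

Raoult's law: Kᵢ = Pᵢˢᵃᵗ/P = Pᵢˢᵃᵗ/256.9.
  K_A = 735.0/256.9 = 2.86104, K_B = 213.7/256.9 = 0.83184, K_C = 107.1/256.9 = 0.41689
Newton–Raphson from ψ = 0.65:
  ψ = 0.650: g = -0.1213, g' = -0.529 → ψ = 0.421
Converged at ψ = 0.421.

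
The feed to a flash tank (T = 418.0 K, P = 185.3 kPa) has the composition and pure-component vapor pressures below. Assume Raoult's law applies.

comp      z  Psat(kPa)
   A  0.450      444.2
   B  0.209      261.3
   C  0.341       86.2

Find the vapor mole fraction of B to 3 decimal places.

Raoult's law: Kᵢ = Pᵢˢᵃᵗ/P = Pᵢˢᵃᵗ/185.3.
  K_A = 444.2/185.3 = 2.39719, K_B = 261.3/185.3 = 1.41015, K_C = 86.2/185.3 = 0.46519
Rachford–Rice: g(V/F) = Σ zᵢ(Kᵢ−1)/(1+V/F(Kᵢ−1)) = 0.
Feasibility: ΣzᵢKᵢ = 1.532, Σzᵢ/Kᵢ = 1.069 — both > 1, two phases present.
Iterate (Newton) starting at V/F = 0.62:
  V/F = 0.620: g = 0.1324, g' = -0.493 → V/F = 0.889
  V/F = 0.889: g = -0.0042, g' = -0.548 → V/F = 0.881
Converged at V/F = 0.881.
Compositions from xᵢ = zᵢ/(1+V/F(Kᵢ−1)), yᵢ = Kᵢxᵢ:
  A: x = 0.202, y = 0.484
  B: x = 0.154, y = 0.217
  C: x = 0.645, y = 0.300

y_B = 0.217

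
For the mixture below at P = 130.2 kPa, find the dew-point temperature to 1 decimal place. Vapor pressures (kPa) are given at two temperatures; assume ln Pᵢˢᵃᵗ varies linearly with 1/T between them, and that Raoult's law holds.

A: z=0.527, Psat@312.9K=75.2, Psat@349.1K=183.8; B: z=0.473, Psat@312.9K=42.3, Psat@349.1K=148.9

Dew-point temperature: Σzᵢ·P/Pᵢˢᵃᵗ(T) = 1. Interpolate ln Pᵢˢᵃᵗ = aᵢ + bᵢ/T.
  T = 312.9 K: ΣzᵢP/Pᵢˢᵃᵗ = 2.3683
  T = 349.1 K: ΣzᵢP/Pᵢˢᵃᵗ = 0.7869
  T = 331.0 K: ΣzᵢP/Pᵢˢᵃᵗ = 1.3193
  T = 340.1 K: ΣzᵢP/Pᵢˢᵃᵗ = 1.0095
  T = 344.6 K: ΣzᵢP/Pᵢˢᵃᵗ = 0.8897
  T = 342.4 K: ΣzᵢP/Pᵢˢᵃᵗ = 0.9459
Interpolating between 340.1 K and 342.4 K gives T ≈ 340.4 K.

T = 340.4 K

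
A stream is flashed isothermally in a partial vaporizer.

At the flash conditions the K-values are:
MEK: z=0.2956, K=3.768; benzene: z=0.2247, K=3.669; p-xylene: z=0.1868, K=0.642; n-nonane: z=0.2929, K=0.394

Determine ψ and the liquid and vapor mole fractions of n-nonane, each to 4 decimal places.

Let ψ = V/F and solve Σ zᵢ(Kᵢ−1)/(1+ψ(Kᵢ−1)) = 0.
Check two-phase: ΣzᵢKᵢ = 2.1736 > 1 and Σzᵢ/Kᵢ = 1.1741 > 1, so g(0) = 1.1736 > 0 and g(1) = -0.1741 < 0.
Newton iteration, ψ⁰ = 0.62:
  ψ = 0.6200: g = 0.15687, g' = -0.8497 → ψ = 0.8046
  ψ = 0.8046: g = 0.00374, g' = -0.8360 → ψ = 0.8091
Converged at ψ = 0.8091.
Compositions from xᵢ = zᵢ/(1+ψ(Kᵢ−1)), yᵢ = Kᵢxᵢ:
  MEK: x = 0.0912, y = 0.3438
  benzene: x = 0.0711, y = 0.2609
  p-xylene: x = 0.2630, y = 0.1688
  n-nonane: x = 0.5747, y = 0.2264

ψ = 0.8091, x_n-nonane = 0.5747, y_n-nonane = 0.2264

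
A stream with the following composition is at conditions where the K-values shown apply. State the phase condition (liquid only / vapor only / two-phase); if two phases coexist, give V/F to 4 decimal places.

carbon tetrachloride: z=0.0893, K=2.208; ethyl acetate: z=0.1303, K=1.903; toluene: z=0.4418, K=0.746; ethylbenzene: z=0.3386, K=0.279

liquid only

ΣzᵢKᵢ = 0.8692; Σzᵢ/Kᵢ = 1.9148.
Since ΣzᵢKᵢ < 1 the mixture is below its bubble point — single liquid phase.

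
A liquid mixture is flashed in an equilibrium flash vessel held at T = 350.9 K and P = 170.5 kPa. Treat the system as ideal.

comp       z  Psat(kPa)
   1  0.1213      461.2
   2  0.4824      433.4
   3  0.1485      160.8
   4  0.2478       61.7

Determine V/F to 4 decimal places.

V/F = 0.9155

Raoult's law: Kᵢ = Pᵢˢᵃᵗ/P = Pᵢˢᵃᵗ/170.5.
  K_1 = 461.2/170.5 = 2.704985, K_2 = 433.4/170.5 = 2.541935, K_3 = 160.8/170.5 = 0.943109, K_4 = 61.7/170.5 = 0.361877
Rachford–Rice: g(V/F) = Σ zᵢ(Kᵢ−1)/(1+V/F(Kᵢ−1)) = 0.
Feasibility: ΣzᵢKᵢ = 1.7841, Σzᵢ/Kᵢ = 1.0768 — both > 1, two phases present.
Newton iteration, V/F⁰ = 0.45:
  V/F = 0.4500: g = 0.32566, g' = -0.7117 → V/F = 0.9076
  V/F = 0.9076: g = 0.00656, g' = -0.8238 → V/F = 0.9155
Converged at V/F = 0.9155.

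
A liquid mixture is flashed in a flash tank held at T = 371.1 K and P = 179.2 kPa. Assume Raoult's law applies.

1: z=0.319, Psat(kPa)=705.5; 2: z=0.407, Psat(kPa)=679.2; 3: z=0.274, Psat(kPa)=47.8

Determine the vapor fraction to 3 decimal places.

ψ = 0.894

Raoult's law: Kᵢ = Pᵢˢᵃᵗ/P = Pᵢˢᵃᵗ/179.2.
  K_1 = 705.5/179.2 = 3.93694, K_2 = 679.2/179.2 = 3.79018, K_3 = 47.8/179.2 = 0.26674
Newton–Raphson from ψ = 0.5:
  ψ = 0.500: g = 0.5365, g' = -1.371 → ψ = 0.891
  ψ = 0.891: g = 0.0048, g' = -1.698 → ψ = 0.894
Converged at ψ = 0.894.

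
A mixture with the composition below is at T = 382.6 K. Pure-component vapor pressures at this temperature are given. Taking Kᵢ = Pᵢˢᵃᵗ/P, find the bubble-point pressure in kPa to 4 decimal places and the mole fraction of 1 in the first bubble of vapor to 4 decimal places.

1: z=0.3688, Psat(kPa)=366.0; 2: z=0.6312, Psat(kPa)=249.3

At the bubble point ψ → 0, so ΣzᵢKᵢ = 1 with Kᵢ = Pᵢˢᵃᵗ/P ⇒ P = ΣzᵢPᵢˢᵃᵗ.
P = 0.3688·366.0 + 0.6312·249.3 = 292.3390 kPa
yᵢ = zᵢPᵢˢᵃᵗ/P ⇒ y_1 = 0.3688·366.0/292.3390 = 0.4617

Pbub = 292.3390 kPa, y_1 = 0.4617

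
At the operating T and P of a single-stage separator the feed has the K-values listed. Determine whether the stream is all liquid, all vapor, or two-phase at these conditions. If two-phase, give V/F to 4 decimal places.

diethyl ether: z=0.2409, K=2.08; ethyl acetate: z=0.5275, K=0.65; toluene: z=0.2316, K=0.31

all liquid

ΣzᵢKᵢ = 0.9157; Σzᵢ/Kᵢ = 1.6745.
Since ΣzᵢKᵢ < 1 the mixture is below its bubble point — single liquid phase.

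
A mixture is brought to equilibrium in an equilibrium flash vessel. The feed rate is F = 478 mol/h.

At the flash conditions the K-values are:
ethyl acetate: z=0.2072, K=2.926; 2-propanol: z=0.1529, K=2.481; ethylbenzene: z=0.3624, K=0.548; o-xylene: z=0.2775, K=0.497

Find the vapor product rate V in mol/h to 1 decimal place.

Material balance + equilibrium reduce to Σ zᵢ(Kᵢ−1)/(1+ψ(Kᵢ−1)) = 0.
Feasibility: ΣzᵢKᵢ = 1.3221, Σzᵢ/Kᵢ = 1.3521 — both > 1, two phases present.
Newton–Raphson from ψ = 0.31:
  ψ = 0.3100: g = 0.04920, g' = -0.6575 → ψ = 0.3848
  ψ = 0.3848: g = 0.00205, g' = -0.6061 → ψ = 0.3882
Converged at ψ = 0.3882.
Then V = ψ·F = 0.3882·478 = 185.6 mol/h and L = F − V = 292.4 mol/h.

V = 185.6 mol/h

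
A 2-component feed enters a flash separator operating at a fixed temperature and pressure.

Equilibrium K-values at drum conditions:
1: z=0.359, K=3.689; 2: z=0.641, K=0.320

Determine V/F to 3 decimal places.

V/F = 0.290

Material balance + equilibrium reduce to Σ zᵢ(Kᵢ−1)/(1+V/F(Kᵢ−1)) = 0.
g(0) = ΣzᵢKᵢ − 1 = 0.529 and g(1) = 1 − Σzᵢ/Kᵢ = -1.100, so a root lies in (0, 1).
Binary case is linear: z₁(K₁−1)(1+V/F(K₂−1)) + z₂(K₂−1)(1+V/F(K₁−1)) = 0
⇒ V/F = [z₁(K₁−1)+z₂(K₂−1)] / [−(K₁−1)(K₂−1)] = 0.5295/1.8285 = 0.290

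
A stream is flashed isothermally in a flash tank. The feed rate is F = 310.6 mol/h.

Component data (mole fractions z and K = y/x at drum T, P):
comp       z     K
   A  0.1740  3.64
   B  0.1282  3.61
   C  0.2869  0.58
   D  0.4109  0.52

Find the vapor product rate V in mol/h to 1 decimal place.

Iterate (Newton) starting at V/F = 0.67:
  V/F = 0.6700: g = -0.17078, g' = -0.5775 → V/F = 0.3743
  V/F = 0.3743: g = 0.01692, g' = -0.7422 → V/F = 0.3971
  V/F = 0.3971: g = 0.00029, g' = -0.7171 → V/F = 0.3975
Converged at V/F = 0.3975.
Then V = V/F·F = 0.3975·310.6 = 123.5 mol/h and L = F − V = 187.1 mol/h.

V = 123.5 mol/h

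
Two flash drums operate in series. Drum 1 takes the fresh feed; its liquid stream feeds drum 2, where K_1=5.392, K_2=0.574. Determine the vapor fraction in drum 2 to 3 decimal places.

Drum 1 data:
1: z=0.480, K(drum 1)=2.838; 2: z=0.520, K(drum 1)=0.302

Drum 1:
Rachford–Rice: g(ψ₁) = Σ zᵢ(Kᵢ−1)/(1+ψ₁(Kᵢ−1)) = 0.
g(0) = ΣzᵢKᵢ − 1 = 0.519 and g(1) = 1 − Σzᵢ/Kᵢ = -0.891, so a root lies in (0, 1).
Binary case is linear: z₁(K₁−1)(1+ψ₁(K₂−1)) + z₂(K₂−1)(1+ψ₁(K₁−1)) = 0
⇒ ψ₁ = [z₁(K₁−1)+z₂(K₂−1)] / [−(K₁−1)(K₂−1)] = 0.5193/1.2829 = 0.405
Drum-1 compositions:
  1: x = 0.275, y = 0.781
  2: x = 0.725, y = 0.219
Drum-2 feed = drum-1 liquid: z₂ = (0.2752, 0.7248).
Drum 2:
Let ψ₂ = V/F and solve Σ zᵢ(Kᵢ−1)/(1+ψ₂(Kᵢ−1)) = 0.
g(0) = ΣzᵢKᵢ − 1 = 0.900 and g(1) = 1 − Σzᵢ/Kᵢ = -0.314, so a root lies in (0, 1).
Binary case is linear: z₁(K₁−1)(1+ψ₂(K₂−1)) + z₂(K₂−1)(1+ψ₂(K₁−1)) = 0
⇒ ψ₂ = [z₁(K₁−1)+z₂(K₂−1)] / [−(K₁−1)(K₂−1)] = 0.9001/1.8710 = 0.481
  1: x = 0.088, y = 0.477
  2: x = 0.912, y = 0.523

V/F (drum 2) = 0.481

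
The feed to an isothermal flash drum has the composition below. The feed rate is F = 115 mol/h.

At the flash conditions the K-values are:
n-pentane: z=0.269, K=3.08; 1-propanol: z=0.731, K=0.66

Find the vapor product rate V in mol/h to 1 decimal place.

V = 50.6 mol/h

Material balance + equilibrium reduce to Σ zᵢ(Kᵢ−1)/(1+V/F(Kᵢ−1)) = 0.
g(0) = ΣzᵢKᵢ − 1 = 0.311 and g(1) = 1 − Σzᵢ/Kᵢ = -0.195, so a root lies in (0, 1).
Newton iteration, V/F⁰ = 0.53:
  V/F = 0.530: g = -0.0370, g' = -0.389 → V/F = 0.435
  V/F = 0.435: g = 0.0022, g' = -0.437 → V/F = 0.440
Converged at V/F = 0.440.
Then V = V/F·F = 0.4397·115 = 50.6 mol/h and L = F − V = 64.4 mol/h.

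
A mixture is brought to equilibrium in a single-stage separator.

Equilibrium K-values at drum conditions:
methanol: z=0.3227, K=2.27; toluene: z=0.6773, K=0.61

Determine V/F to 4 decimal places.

Rachford–Rice: g(V/F) = Σ zᵢ(Kᵢ−1)/(1+V/F(Kᵢ−1)) = 0.
Check two-phase: ΣzᵢKᵢ = 1.1457 > 1 and Σzᵢ/Kᵢ = 1.2525 > 1, so g(0) = 0.1457 > 0 and g(1) = -0.2525 < 0.
Binary case is linear: z₁(K₁−1)(1+V/F(K₂−1)) + z₂(K₂−1)(1+V/F(K₁−1)) = 0
⇒ V/F = [z₁(K₁−1)+z₂(K₂−1)] / [−(K₁−1)(K₂−1)] = 0.14568/0.49530 = 0.2941

V/F = 0.2941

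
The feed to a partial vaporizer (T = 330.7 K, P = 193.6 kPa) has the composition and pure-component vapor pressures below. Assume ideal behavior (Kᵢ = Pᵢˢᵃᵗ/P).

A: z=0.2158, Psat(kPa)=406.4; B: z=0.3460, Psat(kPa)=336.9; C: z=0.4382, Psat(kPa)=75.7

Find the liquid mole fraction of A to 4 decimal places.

Raoult's law: Kᵢ = Pᵢˢᵃᵗ/P = Pᵢˢᵃᵗ/193.6.
  K_A = 406.4/193.6 = 2.099174, K_B = 336.9/193.6 = 1.740186, K_C = 75.7/193.6 = 0.391012
Newton iteration, ψ⁰ = 0.5:
  ψ = 0.5000: g = -0.04369, g' = -0.5455 → ψ = 0.4199
  ψ = 0.4199: g = -0.00087, g' = -0.5258 → ψ = 0.4182
Converged at ψ = 0.4182.
Compositions from xᵢ = zᵢ/(1+ψ(Kᵢ−1)), yᵢ = Kᵢxᵢ:
  A: x = 0.1478, y = 0.3103
  B: x = 0.2642, y = 0.4598
  C: x = 0.5880, y = 0.2299

x_A = 0.1478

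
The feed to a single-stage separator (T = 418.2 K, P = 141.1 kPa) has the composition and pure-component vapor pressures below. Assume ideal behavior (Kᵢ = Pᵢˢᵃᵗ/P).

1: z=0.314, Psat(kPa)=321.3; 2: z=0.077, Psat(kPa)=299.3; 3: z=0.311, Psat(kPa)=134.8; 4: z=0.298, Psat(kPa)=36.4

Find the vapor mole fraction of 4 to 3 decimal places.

Raoult's law: Kᵢ = Pᵢˢᵃᵗ/P = Pᵢˢᵃᵗ/141.1.
  K_1 = 321.3/141.1 = 2.27711, K_2 = 299.3/141.1 = 2.12119, K_3 = 134.8/141.1 = 0.95535, K_4 = 36.4/141.1 = 0.25797
Material balance + equilibrium reduce to Σ zᵢ(Kᵢ−1)/(1+ψ(Kᵢ−1)) = 0.
Feasibility: ΣzᵢKᵢ = 1.252, Σzᵢ/Kᵢ = 1.655 — both > 1, two phases present.
Iterate (Newton) starting at ψ = 0.69:
  ψ = 0.690: g = -0.2056, g' = -0.865 → ψ = 0.452
  ψ = 0.452: g = -0.0356, g' = -0.621 → ψ = 0.395
  ψ = 0.395: g = -0.0006, g' = -0.602 → ψ = 0.394
Converged at ψ = 0.394.
Compositions from xᵢ = zᵢ/(1+ψ(Kᵢ−1)), yᵢ = Kᵢxᵢ:
  1: x = 0.209, y = 0.476
  2: x = 0.053, y = 0.113
  3: x = 0.317, y = 0.302
  4: x = 0.421, y = 0.109

y_4 = 0.109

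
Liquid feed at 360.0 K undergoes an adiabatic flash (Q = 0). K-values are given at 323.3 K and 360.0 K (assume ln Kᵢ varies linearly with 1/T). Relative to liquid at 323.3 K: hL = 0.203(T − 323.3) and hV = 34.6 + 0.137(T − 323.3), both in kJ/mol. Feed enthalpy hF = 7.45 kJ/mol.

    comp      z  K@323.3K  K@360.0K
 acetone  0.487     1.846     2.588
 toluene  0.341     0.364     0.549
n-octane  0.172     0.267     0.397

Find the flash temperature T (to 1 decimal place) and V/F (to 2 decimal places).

T = 327.4 K, V/F = 0.19

Adiabatic flash: solve Rachford–Rice at each trial T, then check hF = ψ·hV(T) + (1−ψ)·hL(T).
  T = 323.3 K: K = (1.846, 0.364, 0.267), RR gives ψ = 0.122, H_out = 4.214 kJ/mol
  T = 360.0 K: K = (2.588, 0.549, 0.397), RR gives ψ = 0.637, H_out = 27.962 kJ/mol
  T = 341.6 K: K = (2.205, 0.452, 0.329), RR gives ψ = 0.398, H_out = 17.000 kJ/mol
  T = 332.5 K: K = (2.023, 0.407, 0.297), RR gives ψ = 0.271, H_out = 11.075 kJ/mol
  T = 327.9 K: K = (1.934, 0.385, 0.282), RR gives ψ = 0.200, H_out = 7.791 kJ/mol
  T = 325.6 K: K = (1.890, 0.375, 0.274), RR gives ψ = 0.162, H_out = 6.045 kJ/mol
  T = 326.8 K: K = (1.913, 0.380, 0.278), RR gives ψ = 0.182, H_out = 6.965 kJ/mol
Linear interpolation between T = 326.8 (H_out = 6.965) and T = 327.9 (H_out = 7.791) on hF = 7.45 gives T ≈ 327.4 K, at which ψ = 0.19.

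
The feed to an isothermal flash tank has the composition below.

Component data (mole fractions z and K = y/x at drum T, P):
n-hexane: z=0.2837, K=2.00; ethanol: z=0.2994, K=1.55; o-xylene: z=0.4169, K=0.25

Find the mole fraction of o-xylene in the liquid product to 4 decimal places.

x_o-xylene = 0.5030

Rachford–Rice: g(V/F) = Σ zᵢ(Kᵢ−1)/(1+V/F(Kᵢ−1)) = 0.
g(0) = ΣzᵢKᵢ − 1 = 0.1357 and g(1) = 1 − Σzᵢ/Kᵢ = -1.0026, so a root lies in (0, 1).
Newton iteration, V/F⁰ = 0.5:
  V/F = 0.5000: g = -0.18199, g' = -0.7821 → V/F = 0.2673
  V/F = 0.2673: g = -0.02366, g' = -0.6123 → V/F = 0.2287
  V/F = 0.2287: g = -0.00023, g' = -0.6010 → V/F = 0.2283
Converged at V/F = 0.2283.
Compositions from xᵢ = zᵢ/(1+V/F(Kᵢ−1)), yᵢ = Kᵢxᵢ:
  n-hexane: x = 0.2310, y = 0.4619
  ethanol: x = 0.2660, y = 0.4123
  o-xylene: x = 0.5030, y = 0.1258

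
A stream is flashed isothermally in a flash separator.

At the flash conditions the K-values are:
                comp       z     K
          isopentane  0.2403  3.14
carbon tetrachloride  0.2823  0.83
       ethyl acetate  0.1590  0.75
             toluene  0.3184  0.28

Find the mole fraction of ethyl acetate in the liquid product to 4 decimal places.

Iterate (Newton) starting at β = 0.5:
  β = 0.5000: g = -0.20765, g' = -0.6825 → β = 0.1958
  β = 0.1958: g = 0.00412, g' = -0.7900 → β = 0.2010
Converged at β = 0.2010.
Compositions from xᵢ = zᵢ/(1+β(Kᵢ−1)), yᵢ = Kᵢxᵢ:
  isopentane: x = 0.1680, y = 0.5276
  carbon tetrachloride: x = 0.2923, y = 0.2426
  ethyl acetate: x = 0.1674, y = 0.1256
  toluene: x = 0.3723, y = 0.1042

x_ethyl acetate = 0.1674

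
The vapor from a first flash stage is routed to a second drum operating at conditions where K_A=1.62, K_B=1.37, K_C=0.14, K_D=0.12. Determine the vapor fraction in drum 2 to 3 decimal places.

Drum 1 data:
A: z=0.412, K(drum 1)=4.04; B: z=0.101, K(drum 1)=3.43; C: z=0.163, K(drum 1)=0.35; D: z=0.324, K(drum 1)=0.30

V/F (drum 2) = 0.402

Drum 1:
Rachford–Rice: g(ψ₁) = Σ zᵢ(Kᵢ−1)/(1+ψ₁(Kᵢ−1)) = 0.
g(0) = ΣzᵢKᵢ − 1 = 1.165 and g(1) = 1 − Σzᵢ/Kᵢ = -0.677, so a root lies in (0, 1).
Iterate (Newton) starting at ψ₁ = 0.42:
  ψ₁ = 0.420: g = 0.2046, g' = -1.329 → ψ₁ = 0.574
  ψ₁ = 0.574: g = 0.0108, g' = -1.228 → ψ₁ = 0.583
Converged at ψ₁ = 0.583.
Drum-1 compositions:
  A: x = 0.149, y = 0.601
  B: x = 0.042, y = 0.143
  C: x = 0.262, y = 0.092
  D: x = 0.547, y = 0.164
Drum-2 feed = drum-1 vapor: z₂ = (0.6006, 0.1434, 0.0918, 0.1641).
Drum 2:
Material balance + equilibrium reduce to Σ zᵢ(Kᵢ−1)/(1+ψ₂(Kᵢ−1)) = 0.
Check two-phase: ΣzᵢKᵢ = 1.202 > 1 and Σzᵢ/Kᵢ = 2.499 > 1, so g(0) = 0.202 > 0 and g(1) = -1.499 < 0.
Iterate (Newton) starting at ψ₂ = 0.64:
  ψ₂ = 0.640: g = -0.1968, g' = -1.133 → ψ₂ = 0.466
  ψ₂ = 0.466: g = -0.0427, g' = -0.708 → ψ₂ = 0.406
  ψ₂ = 0.406: g = -0.0025, g' = -0.630 → ψ₂ = 0.402
Converged at ψ₂ = 0.402.
  A: x = 0.481, y = 0.779
  B: x = 0.125, y = 0.171
  C: x = 0.140, y = 0.020
  D: x = 0.254, y = 0.030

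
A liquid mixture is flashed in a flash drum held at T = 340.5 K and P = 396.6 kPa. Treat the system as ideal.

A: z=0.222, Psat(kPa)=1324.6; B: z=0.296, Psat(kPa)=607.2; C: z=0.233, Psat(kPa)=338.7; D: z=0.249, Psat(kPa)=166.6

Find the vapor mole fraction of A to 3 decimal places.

Raoult's law: Kᵢ = Pᵢˢᵃᵗ/P = Pᵢˢᵃᵗ/396.6.
  K_A = 1324.6/396.6 = 3.33989, K_B = 607.2/396.6 = 1.53101, K_C = 338.7/396.6 = 0.85401, K_D = 166.6/396.6 = 0.42007
Newton–Raphson from ψ = 0.5:
  ψ = 0.500: g = 0.1235, g' = -0.482 → ψ = 0.756
  ψ = 0.756: g = 0.0043, g' = -0.473 → ψ = 0.765
Converged at ψ = 0.765.
Compositions from xᵢ = zᵢ/(1+ψ(Kᵢ−1)), yᵢ = Kᵢxᵢ:
  A: x = 0.080, y = 0.266
  B: x = 0.210, y = 0.322
  C: x = 0.262, y = 0.224
  D: x = 0.448, y = 0.188

y_A = 0.266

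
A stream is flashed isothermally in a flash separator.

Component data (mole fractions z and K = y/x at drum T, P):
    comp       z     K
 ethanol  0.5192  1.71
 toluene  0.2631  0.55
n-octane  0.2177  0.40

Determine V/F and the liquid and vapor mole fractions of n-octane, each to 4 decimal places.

Rachford–Rice: g(V/F) = Σ zᵢ(Kᵢ−1)/(1+V/F(Kᵢ−1)) = 0.
Feasibility: ΣzᵢKᵢ = 1.1196, Σzᵢ/Kᵢ = 1.3262 — both > 1, two phases present.
Iterate (Newton) starting at V/F = 0.5:
  V/F = 0.5000: g = -0.06731, g' = -0.3912 → V/F = 0.3279
  V/F = 0.3279: g = -0.00249, g' = -0.3670 → V/F = 0.3211
Converged at V/F = 0.3211.
Compositions from xᵢ = zᵢ/(1+V/F(Kᵢ−1)), yᵢ = Kᵢxᵢ:
  ethanol: x = 0.4228, y = 0.7230
  toluene: x = 0.3075, y = 0.1691
  n-octane: x = 0.2697, y = 0.1079

V/F = 0.3211, x_n-octane = 0.2697, y_n-octane = 0.1079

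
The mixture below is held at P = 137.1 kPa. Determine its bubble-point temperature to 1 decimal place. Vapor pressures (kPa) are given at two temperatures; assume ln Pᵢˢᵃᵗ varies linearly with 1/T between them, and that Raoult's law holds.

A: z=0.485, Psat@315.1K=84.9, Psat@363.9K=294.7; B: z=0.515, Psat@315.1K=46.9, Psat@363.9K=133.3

Bubble-point temperature: ΣzᵢPᵢˢᵃᵗ(T) = P. Interpolate ln Pᵢˢᵃᵗ = aᵢ + bᵢ/T.
  T = 315.1 K: ΣzᵢPᵢˢᵃᵗ = 65.33 kPa
  T = 363.9 K: ΣzᵢPᵢˢᵃᵗ = 211.58 kPa
  T = 339.5 K: ΣzᵢPᵢˢᵃᵗ = 122.50 kPa
  T = 351.7 K: ΣzᵢPᵢˢᵃᵗ = 162.49 kPa
  T = 345.6 K: ΣzᵢPᵢˢᵃᵗ = 141.43 kPa
  T = 342.6 K: ΣzᵢPᵢˢᵃᵗ = 131.86 kPa
  T = 344.1 K: ΣzᵢPᵢˢᵃᵗ = 136.58 kPa
Interpolating between 344.1 K and 345.6 K gives T ≈ 344.3 K.

T = 344.3 K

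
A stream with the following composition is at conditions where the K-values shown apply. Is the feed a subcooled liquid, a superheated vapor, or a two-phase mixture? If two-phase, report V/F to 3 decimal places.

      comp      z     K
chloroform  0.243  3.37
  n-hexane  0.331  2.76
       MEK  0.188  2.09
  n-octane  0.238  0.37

ΣzᵢKᵢ = 2.213; Σzᵢ/Kᵢ = 0.925.
Since Σzᵢ/Kᵢ < 1 the mixture is above its dew point — single vapor phase.

superheated vapor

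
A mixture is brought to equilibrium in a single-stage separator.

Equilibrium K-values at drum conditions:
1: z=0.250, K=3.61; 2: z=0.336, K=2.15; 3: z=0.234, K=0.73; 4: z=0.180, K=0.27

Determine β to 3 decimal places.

β = 0.818

Newton–Raphson from β = 0.36:
  β = 0.360: g = 0.3615, g' = -0.872 → β = 0.774
  β = 0.774: g = 0.0382, g' = -0.846 → β = 0.820
  β = 0.820: g = -0.0014, g' = -0.913 → β = 0.818
Converged at β = 0.818.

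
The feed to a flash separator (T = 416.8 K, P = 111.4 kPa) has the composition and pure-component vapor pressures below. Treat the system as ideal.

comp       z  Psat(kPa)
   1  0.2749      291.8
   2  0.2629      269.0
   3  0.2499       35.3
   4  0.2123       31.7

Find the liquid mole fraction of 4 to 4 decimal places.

x_4 = 0.3183

Raoult's law: Kᵢ = Pᵢˢᵃᵗ/P = Pᵢˢᵃᵗ/111.4.
  K_1 = 291.8/111.4 = 2.619390, K_2 = 269.0/111.4 = 2.414722, K_3 = 35.3/111.4 = 0.316876, K_4 = 31.7/111.4 = 0.284560
Rachford–Rice: g(ψ) = Σ zᵢ(Kᵢ−1)/(1+ψ(Kᵢ−1)) = 0.
g(0) = ΣzᵢKᵢ − 1 = 0.4945 and g(1) = 1 − Σzᵢ/Kᵢ = -0.7485, so a root lies in (0, 1).
Iterate (Newton) starting at ψ = 0.5:
  ψ = 0.5000: g = -0.03192, g' = -0.9330 → ψ = 0.4658
  ψ = 0.4658: g = -0.00023, g' = -0.9207 → ψ = 0.4655
Converged at ψ = 0.4655.
Compositions from xᵢ = zᵢ/(1+ψ(Kᵢ−1)), yᵢ = Kᵢxᵢ:
  1: x = 0.1567, y = 0.4106
  2: x = 0.1585, y = 0.3827
  3: x = 0.3664, y = 0.1161
  4: x = 0.3183, y = 0.0906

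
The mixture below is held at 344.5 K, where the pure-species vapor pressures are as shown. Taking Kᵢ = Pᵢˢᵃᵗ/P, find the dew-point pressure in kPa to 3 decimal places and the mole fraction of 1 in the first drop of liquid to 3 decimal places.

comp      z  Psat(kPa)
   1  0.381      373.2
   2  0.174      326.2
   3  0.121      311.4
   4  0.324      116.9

At the dew point ψ → 1, so Σzᵢ/Kᵢ = 1 with Kᵢ = Pᵢˢᵃᵗ/P ⇒ 1/P = Σzᵢ/Pᵢˢᵃᵗ.
1/P = 0.381/373.2 + 0.174/326.2 + 0.121/311.4 + 0.324/116.9 = 0.004714 ⇒ P = 212.112 kPa
xᵢ = zᵢP/Pᵢˢᵃᵗ ⇒ x_1 = 0.381·212.112/373.2 = 0.217

Pdew = 212.112 kPa, x_1 = 0.217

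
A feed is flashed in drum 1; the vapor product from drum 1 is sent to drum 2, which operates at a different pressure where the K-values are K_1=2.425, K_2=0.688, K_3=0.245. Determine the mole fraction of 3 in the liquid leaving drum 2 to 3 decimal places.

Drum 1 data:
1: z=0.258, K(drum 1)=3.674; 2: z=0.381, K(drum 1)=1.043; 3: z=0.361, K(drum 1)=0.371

x_3 (drum 2) = 0.291

Drum 1:
Newton iteration, ψ₁⁰ = 0.48:
  ψ₁ = 0.480: g = -0.0071, g' = -0.648 → ψ₁ = 0.469
Converged at ψ₁ = 0.469.
Drum-1 compositions:
  1: x = 0.114, y = 0.420
  2: x = 0.373, y = 0.390
  3: x = 0.512, y = 0.190
Drum-2 feed = drum-1 vapor: z₂ = (0.4205, 0.3895, 0.1900).
Drum 2:
Newton iteration, ψ₂⁰ = 0.5:
  ψ₂ = 0.500: g = -0.0245, g' = -0.624 → ψ₂ = 0.461
  ψ₂ = 0.461: g = -0.0001, g' = -0.618 → ψ₂ = 0.460
Converged at ψ₂ = 0.460.
  1: x = 0.254, y = 0.616
  2: x = 0.455, y = 0.313
  3: x = 0.291, y = 0.071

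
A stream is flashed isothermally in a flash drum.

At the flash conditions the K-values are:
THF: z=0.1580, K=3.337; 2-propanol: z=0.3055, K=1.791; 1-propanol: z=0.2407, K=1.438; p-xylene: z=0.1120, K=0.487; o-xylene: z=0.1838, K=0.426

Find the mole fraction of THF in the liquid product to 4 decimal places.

x_THF = 0.0502

Material balance + equilibrium reduce to Σ zᵢ(Kᵢ−1)/(1+ψ(Kᵢ−1)) = 0.
g(0) = ΣzᵢKᵢ − 1 = 0.5534 and g(1) = 1 − Σzᵢ/Kᵢ = -0.0467, so a root lies in (0, 1).
Iterate (Newton) starting at ψ = 0.5:
  ψ = 0.5000: g = 0.20468, g' = -0.4852 → ψ = 0.9219
  ψ = 0.9219: g = -0.00117, g' = -0.5533 → ψ = 0.9198
Converged at ψ = 0.9198.
Compositions from xᵢ = zᵢ/(1+ψ(Kᵢ−1)), yᵢ = Kᵢxᵢ:
  THF: x = 0.0502, y = 0.1674
  2-propanol: x = 0.1768, y = 0.3167
  1-propanol: x = 0.1716, y = 0.2467
  p-xylene: x = 0.2121, y = 0.1033
  o-xylene: x = 0.3894, y = 0.1659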